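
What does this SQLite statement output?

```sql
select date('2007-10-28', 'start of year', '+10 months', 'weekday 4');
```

`start of year` rewinds 2007-10-28 to 2007-01-01.
Adding +10 months to 2007-01-01 gives 2007-11-01.
`weekday 4` advances to the next Thursday; 2007-11-01 is already a Thursday, so it stays at 2007-11-01.

2007-11-01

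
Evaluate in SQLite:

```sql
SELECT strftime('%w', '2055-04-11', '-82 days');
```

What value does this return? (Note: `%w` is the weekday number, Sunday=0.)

2

First apply '-82 days': 2055-04-11 → 2055-01-19.
2055-01-19 is a Tuesday; with Sunday=0 that is 2.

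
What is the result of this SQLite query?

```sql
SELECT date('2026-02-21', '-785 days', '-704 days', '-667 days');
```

2020-03-28

Applying '-785 days' to 2026-02-21: counting 785 days back gives 2023-12-29.
Applying '-704 days' to 2023-12-29: counting 704 days back gives 2022-01-24.
Applying '-667 days' to 2022-01-24: counting 667 days back gives 2020-03-28.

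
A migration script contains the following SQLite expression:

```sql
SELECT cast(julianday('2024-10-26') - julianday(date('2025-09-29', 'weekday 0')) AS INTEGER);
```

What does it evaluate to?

-344

`weekday 0` advances to the next Sunday; 2025-09-29 is a Monday, so it moves forward to 2025-10-05.
5 days remain in October 2024 after the 26th (31 − 26).
Full months from November 2024 through September 2025 contribute their day counts.
Then 5 days into October 2025.
Total: 5 + 30 + 31 + 31 + 28 + 31 + 30 + 31 + 30 + 31 + 31 + 30 + 5 = 344.
The subtraction is earlier − later, so the result is −344 → -344.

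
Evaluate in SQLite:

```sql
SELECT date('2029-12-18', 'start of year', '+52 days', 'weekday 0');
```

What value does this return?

`start of year` rewinds 2029-12-18 to 2029-01-01.
Applying '+52 days' to 2029-01-01: counting 52 days forward gives 2029-02-22.
`weekday 0` advances to the next Sunday; 2029-02-22 is a Thursday, so it moves forward to 2029-02-25.

2029-02-25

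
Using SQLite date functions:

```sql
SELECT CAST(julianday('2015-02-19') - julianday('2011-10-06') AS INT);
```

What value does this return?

25 days remain in October 2011 after the 6th (31 − 6).
Full months from November 2011 through January 2015 contribute their day counts.
Then 19 days into February 2015.
Total: 25 + 30 + 31 + 31 + 29 + 31 + 30 + 31 + 30 + 31 + 31 + 30 + 31 + 30 + 31 + 31 + 28 + 31 + 30 + 31 + 30 + 31 + 31 + 30 + 31 + 30 + 31 + 31 + 28 + 31 + 30 + 31 + 30 + 31 + 31 + 30 + 31 + 30 + 31 + 31 + 19 = 1232.

1232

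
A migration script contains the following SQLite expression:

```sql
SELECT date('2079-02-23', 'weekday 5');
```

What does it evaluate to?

`weekday 5` advances to the next Friday; 2079-02-23 is a Thursday, so it moves forward to 2079-02-24.

2079-02-24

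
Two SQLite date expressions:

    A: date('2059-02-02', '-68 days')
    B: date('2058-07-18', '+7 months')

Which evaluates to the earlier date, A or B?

A = 2058-11-26.
B = 2059-02-18.
A is earlier.

A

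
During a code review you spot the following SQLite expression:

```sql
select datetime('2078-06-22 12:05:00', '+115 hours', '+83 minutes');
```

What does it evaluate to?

+115 hours from 2078-06-22 12:05:00 is 2078-06-27 07:05:00 (crosses midnight).
83 minutes = 1h 23m; +83 minutes from 2078-06-27 07:05:00 is 2078-06-27 08:28:00.

2078-06-27 08:28:00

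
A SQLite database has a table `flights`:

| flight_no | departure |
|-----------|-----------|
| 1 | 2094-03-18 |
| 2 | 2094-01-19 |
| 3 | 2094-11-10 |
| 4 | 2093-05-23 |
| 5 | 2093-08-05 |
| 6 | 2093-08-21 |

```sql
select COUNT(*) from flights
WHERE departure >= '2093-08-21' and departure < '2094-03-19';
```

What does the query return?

Rows in [2093-08-21, 2094-03-19): 2094-03-18, 2094-01-19, 2093-08-21 → 3 rows.

3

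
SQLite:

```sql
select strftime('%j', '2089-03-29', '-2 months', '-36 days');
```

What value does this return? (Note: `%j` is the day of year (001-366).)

First apply '-2 months', '-36 days': 2089-03-29 → 2088-12-24.
Day-of-year for 2088-12-24: days since 2088-01-01 inclusive = 359, zero-padded to 359.

359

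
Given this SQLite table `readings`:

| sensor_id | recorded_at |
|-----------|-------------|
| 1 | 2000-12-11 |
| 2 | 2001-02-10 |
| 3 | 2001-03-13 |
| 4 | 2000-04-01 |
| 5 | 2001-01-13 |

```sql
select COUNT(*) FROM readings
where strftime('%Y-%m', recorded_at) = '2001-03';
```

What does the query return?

Rows with year-month 2001-03: 2001-03-13 → 1.

1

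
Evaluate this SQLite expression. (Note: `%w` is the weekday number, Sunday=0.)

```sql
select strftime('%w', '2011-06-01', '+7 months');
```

First apply '+7 months': 2011-06-01 → 2012-01-01.
2012-01-01 is a Sunday; with Sunday=0 that is 0.

0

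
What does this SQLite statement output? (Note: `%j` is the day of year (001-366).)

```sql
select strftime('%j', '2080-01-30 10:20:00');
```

Day-of-year for 2080-01-30: days since 2080-01-01 inclusive = 30, zero-padded to 030.

030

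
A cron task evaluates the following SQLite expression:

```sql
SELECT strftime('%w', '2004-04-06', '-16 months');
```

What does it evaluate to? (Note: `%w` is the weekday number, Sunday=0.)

5

First apply '-16 months': 2004-04-06 → 2002-12-06.
2002-12-06 is a Friday; with Sunday=0 that is 5.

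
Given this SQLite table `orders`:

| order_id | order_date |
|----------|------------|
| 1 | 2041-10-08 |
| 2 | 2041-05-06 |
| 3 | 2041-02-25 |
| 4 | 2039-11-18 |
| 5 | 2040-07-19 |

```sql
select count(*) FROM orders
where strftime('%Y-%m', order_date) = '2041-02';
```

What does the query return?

1

Rows with year-month 2041-02: 2041-02-25 → 1.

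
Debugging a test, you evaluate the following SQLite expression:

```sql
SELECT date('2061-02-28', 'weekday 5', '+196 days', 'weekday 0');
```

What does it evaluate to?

2061-09-18

`weekday 5` advances to the next Friday; 2061-02-28 is a Monday, so it moves forward to 2061-03-04.
Applying '+196 days' to 2061-03-04: counting 196 days forward gives 2061-09-16.
`weekday 0` advances to the next Sunday; 2061-09-16 is a Friday, so it moves forward to 2061-09-18.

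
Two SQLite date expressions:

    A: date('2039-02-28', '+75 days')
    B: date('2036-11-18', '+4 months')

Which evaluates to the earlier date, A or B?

B

A = 2039-05-14.
B = 2037-03-18.
B is earlier.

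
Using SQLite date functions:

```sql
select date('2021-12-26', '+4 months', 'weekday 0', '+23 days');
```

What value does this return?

Adding +4 months to 2021-12-26 gives 2022-04-26.
`weekday 0` advances to the next Sunday; 2022-04-26 is a Tuesday, so it moves forward to 2022-05-01.
Advancing 23 more days within May lands on 2022-05-24.

2022-05-24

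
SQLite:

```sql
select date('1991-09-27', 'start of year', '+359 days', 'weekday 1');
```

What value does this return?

1991-12-30

`start of year` rewinds 1991-09-27 to 1991-01-01.
Applying '+359 days' to 1991-01-01: counting 359 days forward gives 1991-12-26.
`weekday 1` advances to the next Monday; 1991-12-26 is a Thursday, so it moves forward to 1991-12-30.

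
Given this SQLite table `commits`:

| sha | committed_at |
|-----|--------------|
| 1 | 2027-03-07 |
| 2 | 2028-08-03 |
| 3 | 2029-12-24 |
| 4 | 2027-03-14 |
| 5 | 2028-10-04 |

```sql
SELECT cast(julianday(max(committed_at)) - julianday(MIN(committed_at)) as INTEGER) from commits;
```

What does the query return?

MIN = 2027-03-07, MAX = 2029-12-24.
24 days remain in March 2027 after the 7th (31 − 7).
Full months from April 2027 through November 2029 contribute their day counts.
Then 24 days into December 2029.
Total: 24 + 30 + 31 + 30 + 31 + 31 + 30 + 31 + 30 + 31 + 31 + 29 + 31 + 30 + 31 + 30 + 31 + 31 + 30 + 31 + 30 + 31 + 31 + 28 + 31 + 30 + 31 + 30 + 31 + 31 + 30 + 31 + 30 + 24 = 1023.

1023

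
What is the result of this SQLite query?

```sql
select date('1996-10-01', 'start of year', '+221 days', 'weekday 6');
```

`start of year` rewinds 1996-10-01 to 1996-01-01.
Applying '+221 days' to 1996-01-01: counting 221 days forward gives 1996-08-09.
`weekday 6` advances to the next Saturday; 1996-08-09 is a Friday, so it moves forward to 1996-08-10.

1996-08-10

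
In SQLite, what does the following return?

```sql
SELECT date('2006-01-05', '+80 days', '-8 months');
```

2005-07-26

Applying '+80 days' to 2006-01-05: counting 80 days forward gives 2006-03-26.
Adding -8 months to 2006-03-26 gives 2005-07-26.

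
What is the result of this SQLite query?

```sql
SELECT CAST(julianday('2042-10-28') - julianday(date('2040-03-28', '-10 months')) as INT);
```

1249

Adding -10 months to 2040-03-28 gives 2039-05-28.
3 days remain in May 2039 after the 28th (31 − 28).
Full months from June 2039 through September 2042 contribute their day counts.
Then 28 days into October 2042.
Total: 3 + 30 + 31 + 31 + 30 + 31 + 30 + 31 + 31 + 29 + 31 + 30 + 31 + 30 + 31 + 31 + 30 + 31 + 30 + 31 + 31 + 28 + 31 + 30 + 31 + 30 + 31 + 31 + 30 + 31 + 30 + 31 + 31 + 28 + 31 + 30 + 31 + 30 + 31 + 31 + 30 + 28 = 1249.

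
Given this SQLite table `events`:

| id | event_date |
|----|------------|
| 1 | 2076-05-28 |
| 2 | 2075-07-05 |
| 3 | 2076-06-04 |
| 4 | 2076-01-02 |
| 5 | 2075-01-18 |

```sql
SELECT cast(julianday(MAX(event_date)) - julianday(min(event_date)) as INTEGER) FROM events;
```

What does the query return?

503

MIN = 2075-01-18, MAX = 2076-06-04.
13 days remain in January 2075 after the 18th (31 − 18).
Full months from February 2075 through May 2076 contribute their day counts.
Then 4 days into June 2076.
Total: 13 + 28 + 31 + 30 + 31 + 30 + 31 + 31 + 30 + 31 + 30 + 31 + 31 + 29 + 31 + 30 + 31 + 4 = 503.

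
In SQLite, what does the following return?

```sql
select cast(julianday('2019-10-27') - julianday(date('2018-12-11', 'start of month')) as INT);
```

330

`start of month` rewinds 2018-12-11 to 2018-12-01.
30 days remain in December 2018 after the 1st (31 − 1).
Full months from January 2019 through September 2019 contribute their day counts.
Then 27 days into October 2019.
Total: 30 + 31 + 28 + 31 + 30 + 31 + 30 + 31 + 31 + 30 + 27 = 330.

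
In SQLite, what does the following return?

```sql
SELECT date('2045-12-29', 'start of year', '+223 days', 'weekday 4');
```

`start of year` rewinds 2045-12-29 to 2045-01-01.
Applying '+223 days' to 2045-01-01: counting 223 days forward gives 2045-08-12.
`weekday 4` advances to the next Thursday; 2045-08-12 is a Saturday, so it moves forward to 2045-08-17.

2045-08-17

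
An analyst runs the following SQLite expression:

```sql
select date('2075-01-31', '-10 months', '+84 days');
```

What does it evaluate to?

Adding -10 months to 2075-01-31 gives 2074-03-31.
Applying '+84 days' to 2074-03-31: counting 84 days forward gives 2074-06-23.

2074-06-23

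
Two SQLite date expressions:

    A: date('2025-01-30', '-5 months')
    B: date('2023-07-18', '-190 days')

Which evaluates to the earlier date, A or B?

A = 2024-08-30.
B = 2023-01-09.
B is earlier.

B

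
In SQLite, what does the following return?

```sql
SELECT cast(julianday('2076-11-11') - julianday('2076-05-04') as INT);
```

191

27 days remain in May 2076 after the 4th (31 − 4).
June 2076: 30 days.
July 2076: 31 days.
August 2076: 31 days.
September 2076: 30 days.
October 2076: 31 days.
Then 11 days into November 2076.
Total: 27 + 30 + 31 + 31 + 30 + 31 + 11 = 191.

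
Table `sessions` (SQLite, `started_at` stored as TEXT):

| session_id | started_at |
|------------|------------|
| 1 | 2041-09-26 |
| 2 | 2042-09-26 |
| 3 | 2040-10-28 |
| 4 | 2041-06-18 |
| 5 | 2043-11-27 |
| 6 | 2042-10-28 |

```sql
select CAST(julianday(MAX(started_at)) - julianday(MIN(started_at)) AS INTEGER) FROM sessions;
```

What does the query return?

1125

MIN = 2040-10-28, MAX = 2043-11-27.
3 days remain in October 2040 after the 28th (31 − 28).
Full months from November 2040 through October 2043 contribute their day counts.
Then 27 days into November 2043.
Total: 3 + 30 + 31 + 31 + 28 + 31 + 30 + 31 + 30 + 31 + 31 + 30 + 31 + 30 + 31 + 31 + 28 + 31 + 30 + 31 + 30 + 31 + 31 + 30 + 31 + 30 + 31 + 31 + 28 + 31 + 30 + 31 + 30 + 31 + 31 + 30 + 31 + 27 = 1125.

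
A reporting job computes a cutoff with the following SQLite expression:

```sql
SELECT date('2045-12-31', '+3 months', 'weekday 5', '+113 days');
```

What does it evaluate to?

Adding +3 months to 2045-12-31 gives 2046-03-31.
`weekday 5` advances to the next Friday; 2046-03-31 is a Saturday, so it moves forward to 2046-04-06.
Applying '+113 days' to 2046-04-06: counting 113 days forward gives 2046-07-28.

2046-07-28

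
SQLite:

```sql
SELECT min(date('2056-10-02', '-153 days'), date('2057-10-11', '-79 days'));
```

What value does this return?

2056-05-02

date('2056-10-02', '-153 days') → 2056-05-02.
date('2057-10-11', '-79 days') → 2057-07-24.
Earlier of the two is 2056-05-02.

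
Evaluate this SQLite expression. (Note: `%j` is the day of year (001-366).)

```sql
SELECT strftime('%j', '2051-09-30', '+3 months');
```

First apply '+3 months': 2051-09-30 → 2051-12-30.
Day-of-year for 2051-12-30: days since 2051-01-01 inclusive = 364, zero-padded to 364.

364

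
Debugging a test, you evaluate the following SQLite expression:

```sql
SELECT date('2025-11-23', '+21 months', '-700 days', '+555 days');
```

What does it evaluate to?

2027-03-31

Adding +21 months to 2025-11-23 gives 2027-08-23.
Applying '-700 days' to 2027-08-23: counting 700 days back gives 2025-09-22.
Applying '+555 days' to 2025-09-22: counting 555 days forward gives 2027-03-31.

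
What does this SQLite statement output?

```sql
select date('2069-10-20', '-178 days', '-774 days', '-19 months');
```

2065-08-13

Applying '-178 days' to 2069-10-20: counting 178 days back gives 2069-04-25.
Applying '-774 days' to 2069-04-25: counting 774 days back gives 2067-03-13.
Adding -19 months to 2067-03-13 gives 2065-08-13.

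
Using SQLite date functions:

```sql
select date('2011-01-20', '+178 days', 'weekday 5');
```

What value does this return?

Applying '+178 days' to 2011-01-20: counting 178 days forward gives 2011-07-17.
`weekday 5` advances to the next Friday; 2011-07-17 is a Sunday, so it moves forward to 2011-07-22.

2011-07-22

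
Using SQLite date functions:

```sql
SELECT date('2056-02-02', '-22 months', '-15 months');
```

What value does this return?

2053-01-02

Adding -22 months to 2056-02-02 gives 2054-04-02.
Adding -15 months to 2054-04-02 gives 2053-01-02.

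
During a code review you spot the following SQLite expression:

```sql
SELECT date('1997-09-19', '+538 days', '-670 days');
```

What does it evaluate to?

Applying '+538 days' to 1997-09-19: counting 538 days forward gives 1999-03-11.
Applying '-670 days' to 1999-03-11: counting 670 days back gives 1997-05-10.

1997-05-10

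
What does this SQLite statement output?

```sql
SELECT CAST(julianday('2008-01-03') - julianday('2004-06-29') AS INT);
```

1 day remains in June 2004 after the 29th (30 − 29).
Full months from July 2004 through December 2007 contribute their day counts.
Then 3 days into January 2008.
Total: 1 + 31 + 31 + 30 + 31 + 30 + 31 + 31 + 28 + 31 + 30 + 31 + 30 + 31 + 31 + 30 + 31 + 30 + 31 + 31 + 28 + 31 + 30 + 31 + 30 + 31 + 31 + 30 + 31 + 30 + 31 + 31 + 28 + 31 + 30 + 31 + 30 + 31 + 31 + 30 + 31 + 30 + 31 + 3 = 1283.

1283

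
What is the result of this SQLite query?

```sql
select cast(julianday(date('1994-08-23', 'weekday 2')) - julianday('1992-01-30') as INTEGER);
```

`weekday 2` advances to the next Tuesday; 1994-08-23 is already a Tuesday, so it stays at 1994-08-23.
1 day remains in January 1992 after the 30th (31 − 30).
Full months from February 1992 through July 1994 contribute their day counts.
Then 23 days into August 1994.
Total: 1 + 29 + 31 + 30 + 31 + 30 + 31 + 31 + 30 + 31 + 30 + 31 + 31 + 28 + 31 + 30 + 31 + 30 + 31 + 31 + 30 + 31 + 30 + 31 + 31 + 28 + 31 + 30 + 31 + 30 + 31 + 23 = 936.

936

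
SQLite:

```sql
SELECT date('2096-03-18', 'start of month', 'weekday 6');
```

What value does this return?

`start of month` rewinds 2096-03-18 to 2096-03-01.
`weekday 6` advances to the next Saturday; 2096-03-01 is a Thursday, so it moves forward to 2096-03-03.

2096-03-03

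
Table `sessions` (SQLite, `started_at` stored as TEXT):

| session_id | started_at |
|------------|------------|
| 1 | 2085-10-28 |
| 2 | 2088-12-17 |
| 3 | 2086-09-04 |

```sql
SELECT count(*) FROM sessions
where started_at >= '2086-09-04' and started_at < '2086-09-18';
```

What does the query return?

1

Rows in [2086-09-04, 2086-09-18): 2086-09-04 → 1 row.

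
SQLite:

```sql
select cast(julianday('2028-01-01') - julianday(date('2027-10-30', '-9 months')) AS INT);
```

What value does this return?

336

Adding -9 months to 2027-10-30 gives 2027-01-30.
1 day remains in January 2027 after the 30th (31 − 30).
Full months from February 2027 through December 2027 contribute their day counts.
Then 1 day into January 2028.
Total: 1 + 28 + 31 + 30 + 31 + 30 + 31 + 31 + 30 + 31 + 30 + 31 + 1 = 336.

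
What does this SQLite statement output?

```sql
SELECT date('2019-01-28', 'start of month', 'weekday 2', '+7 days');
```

2019-01-08

`start of month` rewinds 2019-01-28 to 2019-01-01.
`weekday 2` advances to the next Tuesday; 2019-01-01 is already a Tuesday, so it stays at 2019-01-01.
Advancing 7 more days within January lands on 2019-01-08.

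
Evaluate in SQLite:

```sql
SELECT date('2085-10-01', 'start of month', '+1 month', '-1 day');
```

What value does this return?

`start of month` rewinds 2085-10-01 to 2085-10-01.
Adding +1 month to 2085-10-01 gives 2085-11-01.
Going back 1 day from 2085-11-01 reaches 2085-10-31 (last day of October, 31 days).

2085-10-31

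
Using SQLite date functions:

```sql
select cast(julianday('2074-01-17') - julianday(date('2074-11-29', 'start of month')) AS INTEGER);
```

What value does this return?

`start of month` rewinds 2074-11-29 to 2074-11-01.
14 days remain in January 2074 after the 17th (31 − 17).
Full months from February 2074 through October 2074 contribute their day counts.
Then 1 day into November 2074.
Total: 14 + 28 + 31 + 30 + 31 + 30 + 31 + 31 + 30 + 31 + 1 = 288.
The subtraction is earlier − later, so the result is −288 → -288.

-288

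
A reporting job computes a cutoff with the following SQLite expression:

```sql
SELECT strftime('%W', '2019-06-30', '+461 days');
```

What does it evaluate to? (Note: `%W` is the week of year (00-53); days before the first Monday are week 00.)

First apply '+461 days': 2019-06-30 → 2020-10-03.
2020-10-03 is a Saturday. SQLite's %W counts Mondays since the year started; the result is 39.

39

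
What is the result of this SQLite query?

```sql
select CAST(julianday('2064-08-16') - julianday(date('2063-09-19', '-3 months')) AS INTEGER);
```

424

Adding -3 months to 2063-09-19 gives 2063-06-19.
11 days remain in June 2063 after the 19th (30 − 19).
Full months from July 2063 through July 2064 contribute their day counts.
Then 16 days into August 2064.
Total: 11 + 31 + 31 + 30 + 31 + 30 + 31 + 31 + 29 + 31 + 30 + 31 + 30 + 31 + 16 = 424.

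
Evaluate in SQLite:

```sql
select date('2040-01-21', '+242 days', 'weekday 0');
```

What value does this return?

2040-09-23

Applying '+242 days' to 2040-01-21: counting 242 days forward gives 2040-09-19.
`weekday 0` advances to the next Sunday; 2040-09-19 is a Wednesday, so it moves forward to 2040-09-23.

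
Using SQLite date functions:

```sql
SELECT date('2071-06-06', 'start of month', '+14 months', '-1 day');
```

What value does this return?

2072-07-31

`start of month` rewinds 2071-06-06 to 2071-06-01.
Adding +14 months to 2071-06-01 gives 2072-08-01.
Going back 1 day from 2072-08-01 reaches 2072-07-31 (last day of July, 31 days).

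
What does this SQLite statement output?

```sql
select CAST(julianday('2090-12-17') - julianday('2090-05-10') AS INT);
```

221

21 days remain in May 2090 after the 10th (31 − 10).
Full months from June 2090 through November 2090 contribute their day counts.
Then 17 days into December 2090.
Total: 21 + 30 + 31 + 31 + 30 + 31 + 30 + 17 = 221.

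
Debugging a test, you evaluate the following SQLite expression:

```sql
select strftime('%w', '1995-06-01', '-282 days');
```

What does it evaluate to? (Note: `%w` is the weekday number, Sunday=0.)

First apply '-282 days': 1995-06-01 → 1994-08-23.
1994-08-23 is a Tuesday; with Sunday=0 that is 2.

2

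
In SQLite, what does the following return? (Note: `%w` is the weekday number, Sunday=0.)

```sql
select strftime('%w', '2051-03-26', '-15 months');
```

0

First apply '-15 months': 2051-03-26 → 2049-12-26.
2049-12-26 is a Sunday; with Sunday=0 that is 0.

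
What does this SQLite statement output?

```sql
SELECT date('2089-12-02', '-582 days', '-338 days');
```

2087-05-27

Applying '-582 days' to 2089-12-02: counting 582 days back gives 2088-04-29.
Applying '-338 days' to 2088-04-29: counting 338 days back gives 2087-05-27.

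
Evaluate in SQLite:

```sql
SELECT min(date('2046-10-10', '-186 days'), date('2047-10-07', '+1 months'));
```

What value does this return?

date('2046-10-10', '-186 days') → 2046-04-07.
date('2047-10-07', '+1 months') → 2047-11-07.
Earlier of the two is 2046-04-07.

2046-04-07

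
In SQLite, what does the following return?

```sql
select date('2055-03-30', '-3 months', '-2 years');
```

2052-12-30

Adding -3 months to 2055-03-30 gives 2054-12-30.
Adding -2 years to 2054-12-30 gives 2052-12-30.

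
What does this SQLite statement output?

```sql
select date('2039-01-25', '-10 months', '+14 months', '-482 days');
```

Adding -10 months to 2039-01-25 gives 2038-03-25.
Adding +14 months to 2038-03-25 gives 2039-05-25.
Applying '-482 days' to 2039-05-25: counting 482 days back gives 2038-01-28.

2038-01-28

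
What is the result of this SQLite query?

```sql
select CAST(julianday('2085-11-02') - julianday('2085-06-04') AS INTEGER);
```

151

26 days remain in June 2085 after the 4th (30 − 4).
July 2085: 31 days.
August 2085: 31 days.
September 2085: 30 days.
October 2085: 31 days.
Then 2 days into November 2085.
Total: 26 + 31 + 31 + 30 + 31 + 2 = 151.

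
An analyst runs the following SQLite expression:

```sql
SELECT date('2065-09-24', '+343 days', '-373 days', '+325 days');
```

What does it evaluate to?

2066-07-16

Applying '+343 days' to 2065-09-24: counting 343 days forward gives 2066-09-02.
Applying '-373 days' to 2066-09-02: counting 373 days back gives 2065-08-25.
Applying '+325 days' to 2065-08-25: counting 325 days forward gives 2066-07-16.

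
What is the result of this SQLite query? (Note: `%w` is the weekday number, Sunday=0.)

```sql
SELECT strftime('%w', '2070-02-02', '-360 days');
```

First apply '-360 days': 2070-02-02 → 2069-02-07.
2069-02-07 is a Thursday; with Sunday=0 that is 4.

4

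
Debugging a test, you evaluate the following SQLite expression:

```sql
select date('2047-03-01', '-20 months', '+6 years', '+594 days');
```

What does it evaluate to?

Adding -20 months to 2047-03-01 gives 2045-07-01.
Adding +6 years to 2045-07-01 gives 2051-07-01.
Applying '+594 days' to 2051-07-01: counting 594 days forward gives 2053-02-14.

2053-02-14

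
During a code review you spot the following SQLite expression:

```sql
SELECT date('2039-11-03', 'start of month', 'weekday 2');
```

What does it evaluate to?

`start of month` rewinds 2039-11-03 to 2039-11-01.
`weekday 2` advances to the next Tuesday; 2039-11-01 is already a Tuesday, so it stays at 2039-11-01.

2039-11-01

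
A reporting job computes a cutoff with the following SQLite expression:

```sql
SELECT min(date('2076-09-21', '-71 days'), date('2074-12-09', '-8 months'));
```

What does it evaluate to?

2074-04-09

date('2076-09-21', '-71 days') → 2076-07-12.
date('2074-12-09', '-8 months') → 2074-04-09.
Earlier of the two is 2074-04-09.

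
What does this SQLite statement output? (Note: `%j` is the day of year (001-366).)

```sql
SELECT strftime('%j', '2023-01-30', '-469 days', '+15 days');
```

First apply '-469 days', '+15 days': 2023-01-30 → 2021-11-02.
Day-of-year for 2021-11-02: days since 2021-01-01 inclusive = 306, zero-padded to 306.

306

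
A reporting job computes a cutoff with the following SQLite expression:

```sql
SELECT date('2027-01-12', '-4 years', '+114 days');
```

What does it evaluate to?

2023-05-06

Adding -4 years to 2027-01-12 gives 2023-01-12.
Applying '+114 days' to 2023-01-12: counting 114 days forward gives 2023-05-06.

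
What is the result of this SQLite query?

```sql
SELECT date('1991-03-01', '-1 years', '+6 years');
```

1996-03-01

Adding -1 year to 1991-03-01 gives 1990-03-01.
Adding +6 years to 1990-03-01 gives 1996-03-01.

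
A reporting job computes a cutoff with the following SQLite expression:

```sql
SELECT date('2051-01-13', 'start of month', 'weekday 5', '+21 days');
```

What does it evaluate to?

`start of month` rewinds 2051-01-13 to 2051-01-01.
`weekday 5` advances to the next Friday; 2051-01-01 is a Sunday, so it moves forward to 2051-01-06.
Advancing 21 more days within January lands on 2051-01-27.

2051-01-27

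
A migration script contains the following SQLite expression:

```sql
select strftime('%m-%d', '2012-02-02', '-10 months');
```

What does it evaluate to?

First apply '-10 months': 2012-02-02 → 2011-04-02.
`%m-%d` extracts the month-day: 04-02.

04-02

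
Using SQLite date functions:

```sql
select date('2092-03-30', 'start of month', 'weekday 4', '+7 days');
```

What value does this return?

`start of month` rewinds 2092-03-30 to 2092-03-01.
`weekday 4` advances to the next Thursday; 2092-03-01 is a Saturday, so it moves forward to 2092-03-06.
Advancing 7 more days within March lands on 2092-03-13.

2092-03-13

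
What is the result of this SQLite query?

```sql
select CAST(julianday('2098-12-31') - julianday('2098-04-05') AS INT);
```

270

25 days remain in April 2098 after the 5th (30 − 5).
Full months from May 2098 through November 2098 contribute their day counts.
Then 31 days into December 2098.
Total: 25 + 31 + 30 + 31 + 31 + 30 + 31 + 30 + 31 = 270.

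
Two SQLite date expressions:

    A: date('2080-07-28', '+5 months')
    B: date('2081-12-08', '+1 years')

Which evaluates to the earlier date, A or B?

A = 2080-12-28.
B = 2082-12-08.
A is earlier.

A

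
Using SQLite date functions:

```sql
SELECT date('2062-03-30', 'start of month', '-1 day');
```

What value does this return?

2062-02-28

`start of month` rewinds 2062-03-30 to 2062-03-01.
Going back 1 day from 2062-03-01 reaches 2062-02-28 (last day of February, 28 days).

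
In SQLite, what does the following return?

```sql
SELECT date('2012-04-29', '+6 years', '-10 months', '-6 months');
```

Adding +6 years to 2012-04-29 gives 2018-04-29.
Adding -10 months to 2018-04-29 gives 2017-06-29.
Adding -6 months to 2017-06-29 gives 2016-12-29.

2016-12-29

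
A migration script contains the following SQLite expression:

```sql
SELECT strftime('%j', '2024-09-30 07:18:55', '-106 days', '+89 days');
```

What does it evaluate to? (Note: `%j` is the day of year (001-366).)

257

First apply '-106 days', '+89 days': 2024-09-30 07:18:55 → 2024-09-13 07:18:55.
Day-of-year for 2024-09-13: days since 2024-01-01 inclusive = 257, zero-padded to 257.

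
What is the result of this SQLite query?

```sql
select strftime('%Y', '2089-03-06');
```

`%Y` extracts the 4-digit year: 2089.

2089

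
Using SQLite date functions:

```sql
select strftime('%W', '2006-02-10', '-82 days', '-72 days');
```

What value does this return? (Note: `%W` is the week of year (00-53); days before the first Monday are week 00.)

36

First apply '-82 days', '-72 days': 2006-02-10 → 2005-09-09.
2005-09-09 is a Friday. SQLite's %W counts Mondays since the year started; the result is 36.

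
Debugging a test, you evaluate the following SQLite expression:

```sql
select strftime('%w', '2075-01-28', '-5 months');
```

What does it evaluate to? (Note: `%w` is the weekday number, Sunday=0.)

2

First apply '-5 months': 2075-01-28 → 2074-08-28.
2074-08-28 is a Tuesday; with Sunday=0 that is 2.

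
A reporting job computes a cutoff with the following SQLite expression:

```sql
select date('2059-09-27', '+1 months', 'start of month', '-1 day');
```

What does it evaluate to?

2059-09-30

Adding +1 month to 2059-09-27 gives 2059-10-27.
`start of month` rewinds 2059-10-27 to 2059-10-01.
Going back 1 day from 2059-10-01 reaches 2059-09-30 (last day of September, 30 days).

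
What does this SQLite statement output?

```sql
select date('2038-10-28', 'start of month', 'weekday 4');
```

`start of month` rewinds 2038-10-28 to 2038-10-01.
`weekday 4` advances to the next Thursday; 2038-10-01 is a Friday, so it moves forward to 2038-10-07.

2038-10-07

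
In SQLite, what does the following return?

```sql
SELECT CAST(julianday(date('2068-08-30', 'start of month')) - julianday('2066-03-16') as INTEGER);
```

`start of month` rewinds 2068-08-30 to 2068-08-01.
15 days remain in March 2066 after the 16th (31 − 16).
Full months from April 2066 through July 2068 contribute their day counts.
Then 1 day into August 2068.
Total: 15 + 30 + 31 + 30 + 31 + 31 + 30 + 31 + 30 + 31 + 31 + 28 + 31 + 30 + 31 + 30 + 31 + 31 + 30 + 31 + 30 + 31 + 31 + 29 + 31 + 30 + 31 + 30 + 31 + 1 = 869.

869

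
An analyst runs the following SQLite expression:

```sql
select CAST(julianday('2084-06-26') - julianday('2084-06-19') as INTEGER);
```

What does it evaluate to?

Both dates are in June 2084: 26 − 19 = 7.

7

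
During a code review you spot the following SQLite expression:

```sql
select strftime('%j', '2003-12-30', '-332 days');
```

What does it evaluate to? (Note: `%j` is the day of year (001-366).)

032

First apply '-332 days': 2003-12-30 → 2003-02-01.
Day-of-year for 2003-02-01: days since 2003-01-01 inclusive = 32, zero-padded to 032.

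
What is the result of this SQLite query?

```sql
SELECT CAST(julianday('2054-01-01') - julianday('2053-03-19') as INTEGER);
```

12 days remain in March 2053 after the 19th (31 − 19).
Full months from April 2053 through December 2053 contribute their day counts.
Then 1 day into January 2054.
Total: 12 + 30 + 31 + 30 + 31 + 31 + 30 + 31 + 30 + 31 + 1 = 288.

288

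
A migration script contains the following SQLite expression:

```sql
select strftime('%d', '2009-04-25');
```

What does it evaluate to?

`%d` extracts the 2-digit day of month: 25.

25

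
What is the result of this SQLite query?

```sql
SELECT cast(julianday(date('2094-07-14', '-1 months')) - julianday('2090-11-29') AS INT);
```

1293

Adding -1 month to 2094-07-14 gives 2094-06-14.
1 day remains in November 2090 after the 29th (30 − 29).
Full months from December 2090 through May 2094 contribute their day counts.
Then 14 days into June 2094.
Total: 1 + 31 + 31 + 28 + 31 + 30 + 31 + 30 + 31 + 31 + 30 + 31 + 30 + 31 + 31 + 29 + 31 + 30 + 31 + 30 + 31 + 31 + 30 + 31 + 30 + 31 + 31 + 28 + 31 + 30 + 31 + 30 + 31 + 31 + 30 + 31 + 30 + 31 + 31 + 28 + 31 + 30 + 31 + 14 = 1293.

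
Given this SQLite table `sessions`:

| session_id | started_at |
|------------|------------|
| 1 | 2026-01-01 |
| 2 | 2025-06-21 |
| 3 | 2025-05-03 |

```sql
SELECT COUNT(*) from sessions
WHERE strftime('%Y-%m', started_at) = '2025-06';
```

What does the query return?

Rows with year-month 2025-06: 2025-06-21 → 1.

1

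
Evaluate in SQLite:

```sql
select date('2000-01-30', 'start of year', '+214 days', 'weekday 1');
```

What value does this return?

2000-08-07

`start of year` rewinds 2000-01-30 to 2000-01-01.
Applying '+214 days' to 2000-01-01: counting 214 days forward gives 2000-08-02.
`weekday 1` advances to the next Monday; 2000-08-02 is a Wednesday, so it moves forward to 2000-08-07.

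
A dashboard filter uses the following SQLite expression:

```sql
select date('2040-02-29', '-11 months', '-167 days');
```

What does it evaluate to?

Adding -11 months to 2040-02-29 gives 2039-03-29.
Applying '-167 days' to 2039-03-29: counting 167 days back gives 2038-10-13.

2038-10-13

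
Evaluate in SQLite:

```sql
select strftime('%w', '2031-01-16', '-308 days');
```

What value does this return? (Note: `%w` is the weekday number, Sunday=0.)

4

First apply '-308 days': 2031-01-16 → 2030-03-14.
2030-03-14 is a Thursday; with Sunday=0 that is 4.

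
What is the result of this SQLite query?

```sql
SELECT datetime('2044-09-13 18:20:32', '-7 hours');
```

-7 hours from 2044-09-13 18:20:32 is 2044-09-13 11:20:32.

2044-09-13 11:20:32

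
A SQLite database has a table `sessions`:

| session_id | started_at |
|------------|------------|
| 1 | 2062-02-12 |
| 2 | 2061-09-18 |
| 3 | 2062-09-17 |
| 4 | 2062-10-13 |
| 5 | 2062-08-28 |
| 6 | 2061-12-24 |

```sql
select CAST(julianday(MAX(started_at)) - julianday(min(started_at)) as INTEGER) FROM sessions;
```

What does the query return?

390

MIN = 2061-09-18, MAX = 2062-10-13.
12 days remain in September 2061 after the 18th (30 − 18).
Full months from October 2061 through September 2062 contribute their day counts.
Then 13 days into October 2062.
Total: 12 + 31 + 30 + 31 + 31 + 28 + 31 + 30 + 31 + 30 + 31 + 31 + 30 + 13 = 390.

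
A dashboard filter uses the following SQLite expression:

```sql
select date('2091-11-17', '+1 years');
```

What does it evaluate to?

2092-11-17

Adding +1 year to 2091-11-17 gives 2092-11-17.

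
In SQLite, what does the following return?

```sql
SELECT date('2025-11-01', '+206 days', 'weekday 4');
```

Applying '+206 days' to 2025-11-01: counting 206 days forward gives 2026-05-26.
`weekday 4` advances to the next Thursday; 2026-05-26 is a Tuesday, so it moves forward to 2026-05-28.

2026-05-28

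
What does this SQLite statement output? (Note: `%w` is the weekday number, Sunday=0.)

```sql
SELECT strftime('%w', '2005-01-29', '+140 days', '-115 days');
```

First apply '+140 days', '-115 days': 2005-01-29 → 2005-02-23.
2005-02-23 is a Wednesday; with Sunday=0 that is 3.

3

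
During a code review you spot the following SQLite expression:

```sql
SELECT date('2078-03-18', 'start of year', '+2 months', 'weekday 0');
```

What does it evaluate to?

2078-03-06

`start of year` rewinds 2078-03-18 to 2078-01-01.
Adding +2 months to 2078-01-01 gives 2078-03-01.
`weekday 0` advances to the next Sunday; 2078-03-01 is a Tuesday, so it moves forward to 2078-03-06.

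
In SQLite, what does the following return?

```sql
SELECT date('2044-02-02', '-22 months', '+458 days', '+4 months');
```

Adding -22 months to 2044-02-02 gives 2042-04-02.
Applying '+458 days' to 2042-04-02: counting 458 days forward gives 2043-07-04.
Adding +4 months to 2043-07-04 gives 2043-11-04.

2043-11-04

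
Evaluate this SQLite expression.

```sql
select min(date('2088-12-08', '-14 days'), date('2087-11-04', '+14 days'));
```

date('2088-12-08', '-14 days') → 2088-11-24.
date('2087-11-04', '+14 days') → 2087-11-18.
Earlier of the two is 2087-11-18.

2087-11-18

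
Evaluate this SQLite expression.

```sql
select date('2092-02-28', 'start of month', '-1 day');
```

2092-01-31

`start of month` rewinds 2092-02-28 to 2092-02-01.
Going back 1 day from 2092-02-01 reaches 2092-01-31 (last day of January, 31 days).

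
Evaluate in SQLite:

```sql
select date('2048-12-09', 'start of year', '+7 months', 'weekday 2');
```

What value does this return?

2048-08-04

`start of year` rewinds 2048-12-09 to 2048-01-01.
Adding +7 months to 2048-01-01 gives 2048-08-01.
`weekday 2` advances to the next Tuesday; 2048-08-01 is a Saturday, so it moves forward to 2048-08-04.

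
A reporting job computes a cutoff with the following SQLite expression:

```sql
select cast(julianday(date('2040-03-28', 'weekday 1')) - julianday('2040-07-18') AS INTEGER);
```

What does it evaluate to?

`weekday 1` advances to the next Monday; 2040-03-28 is a Wednesday, so it moves forward to 2040-04-02.
28 days remain in April 2040 after the 2nd (30 − 2).
May 2040: 31 days.
June 2040: 30 days.
Then 18 days into July 2040.
Total: 28 + 31 + 30 + 18 = 107.
The subtraction is earlier − later, so the result is −107 → -107.

-107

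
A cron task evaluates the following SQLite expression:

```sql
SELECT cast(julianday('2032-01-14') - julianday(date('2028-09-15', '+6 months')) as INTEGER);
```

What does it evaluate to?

Adding +6 months to 2028-09-15 gives 2029-03-15.
16 days remain in March 2029 after the 15th (31 − 15).
Full months from April 2029 through December 2031 contribute their day counts.
Then 14 days into January 2032.
Total: 16 + 30 + 31 + 30 + 31 + 31 + 30 + 31 + 30 + 31 + 31 + 28 + 31 + 30 + 31 + 30 + 31 + 31 + 30 + 31 + 30 + 31 + 31 + 28 + 31 + 30 + 31 + 30 + 31 + 31 + 30 + 31 + 30 + 31 + 14 = 1035.

1035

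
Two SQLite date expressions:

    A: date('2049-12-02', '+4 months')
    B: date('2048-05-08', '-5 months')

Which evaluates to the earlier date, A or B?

A = 2050-04-02.
B = 2047-12-08.
B is earlier.

B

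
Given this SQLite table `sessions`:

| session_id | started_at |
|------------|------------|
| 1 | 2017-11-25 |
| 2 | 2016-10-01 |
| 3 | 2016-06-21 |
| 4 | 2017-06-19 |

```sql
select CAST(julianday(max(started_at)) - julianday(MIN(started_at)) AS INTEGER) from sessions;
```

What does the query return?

522

MIN = 2016-06-21, MAX = 2017-11-25.
9 days remain in June 2016 after the 21st (30 − 21).
Full months from July 2016 through October 2017 contribute their day counts.
Then 25 days into November 2017.
Total: 9 + 31 + 31 + 30 + 31 + 30 + 31 + 31 + 28 + 31 + 30 + 31 + 30 + 31 + 31 + 30 + 31 + 25 = 522.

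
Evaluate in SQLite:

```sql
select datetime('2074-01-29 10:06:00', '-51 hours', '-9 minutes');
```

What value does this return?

-51 hours from 2074-01-29 10:06:00 is 2074-01-27 07:06:00 (crosses midnight).
-9 minutes from 2074-01-27 07:06:00 is 2074-01-27 06:57:00.

2074-01-27 06:57:00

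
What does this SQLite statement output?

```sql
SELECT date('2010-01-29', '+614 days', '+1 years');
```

Applying '+614 days' to 2010-01-29: counting 614 days forward gives 2011-10-05.
Adding +1 year to 2011-10-05 gives 2012-10-05.

2012-10-05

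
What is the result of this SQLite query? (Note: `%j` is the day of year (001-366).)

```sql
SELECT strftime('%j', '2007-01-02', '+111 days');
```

First apply '+111 days': 2007-01-02 → 2007-04-23.
Day-of-year for 2007-04-23: days since 2007-01-01 inclusive = 113, zero-padded to 113.

113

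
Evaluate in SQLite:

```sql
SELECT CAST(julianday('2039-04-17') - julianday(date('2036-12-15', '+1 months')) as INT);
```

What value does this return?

Adding +1 month to 2036-12-15 gives 2037-01-15.
16 days remain in January 2037 after the 15th (31 − 15).
Full months from February 2037 through March 2039 contribute their day counts.
Then 17 days into April 2039.
Total: 16 + 28 + 31 + 30 + 31 + 30 + 31 + 31 + 30 + 31 + 30 + 31 + 31 + 28 + 31 + 30 + 31 + 30 + 31 + 31 + 30 + 31 + 30 + 31 + 31 + 28 + 31 + 17 = 822.

822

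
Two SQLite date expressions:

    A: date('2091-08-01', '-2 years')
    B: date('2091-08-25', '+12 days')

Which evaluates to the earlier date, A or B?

A

A = 2089-08-01.
B = 2091-09-06.
A is earlier.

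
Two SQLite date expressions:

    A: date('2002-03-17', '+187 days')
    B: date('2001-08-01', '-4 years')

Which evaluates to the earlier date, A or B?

A = 2002-09-20.
B = 1997-08-01.
B is earlier.

B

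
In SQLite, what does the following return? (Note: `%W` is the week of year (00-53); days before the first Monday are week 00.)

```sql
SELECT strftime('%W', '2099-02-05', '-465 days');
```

First apply '-465 days': 2099-02-05 → 2097-10-28.
2097-10-28 is a Monday. SQLite's %W counts Mondays since the year started; the result is 43.

43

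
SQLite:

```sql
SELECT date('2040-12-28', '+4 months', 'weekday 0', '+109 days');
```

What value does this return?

2041-08-15

Adding +4 months to 2040-12-28 gives 2041-04-28.
`weekday 0` advances to the next Sunday; 2041-04-28 is already a Sunday, so it stays at 2041-04-28.
Applying '+109 days' to 2041-04-28: counting 109 days forward gives 2041-08-15.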